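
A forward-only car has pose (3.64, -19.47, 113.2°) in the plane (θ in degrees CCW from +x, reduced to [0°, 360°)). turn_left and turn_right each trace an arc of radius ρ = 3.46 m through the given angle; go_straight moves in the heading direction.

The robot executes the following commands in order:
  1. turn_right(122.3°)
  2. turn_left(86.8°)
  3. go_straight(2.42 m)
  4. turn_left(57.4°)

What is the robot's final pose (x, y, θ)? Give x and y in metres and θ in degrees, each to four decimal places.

set_pose: (x, y, θ) = (3.6400, -19.4700, 113.2000°), ρ = 3.46
turn_right(122.3°): centre at ρ to the right, rotate −122.3° → (7.3674, -14.6905, -9.1000° ≡ 350.9000°)
turn_left(86.8°): centre at ρ to the left, rotate +86.8° → (11.2952, -12.0111, 437.7000° ≡ 77.7000°)
go_straight(2.42): x += 2.42·cos θ, y += 2.42·sin θ → (11.8108, -9.6467, 77.7000°)
turn_left(57.4°): centre at ρ to the left, rotate +57.4° → (10.8725, -6.4588, 135.1000°)

(10.8725, -6.4588, 135.1000°)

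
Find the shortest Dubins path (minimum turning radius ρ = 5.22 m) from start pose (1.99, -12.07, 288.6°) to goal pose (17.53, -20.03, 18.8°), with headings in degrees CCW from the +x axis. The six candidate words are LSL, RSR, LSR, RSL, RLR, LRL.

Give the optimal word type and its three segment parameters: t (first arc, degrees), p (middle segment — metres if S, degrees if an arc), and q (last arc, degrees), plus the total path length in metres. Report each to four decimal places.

LSL: t = 43.6729°, p = 10.0663 m, q = 46.5271°, L = 18.2841 m

Let ψ = atan2(Δy, Δx) = atan2(-7.96, 15.54) = -27.1227° be the start→goal bearing.
Normalize: d = |goal − start| / ρ = 17.460046/5.22 = 3.344836, α = (θ_start − ψ) mod 360° = 315.7227° = 5.510401 rad, β = (θ_goal − ψ) mod 360° = 45.9227° = 0.801503 rad.
Common terms: sin α = -0.698131, cos α = 0.715970, sin β = 0.718402, cos β = 0.695628, cos(α−β) = -0.003491, d² = 11.187930. Work in radians in the unit-radius frame; every candidate has L = ρ·(t + p + q).
LSL: p² = 2 + d² − 2cos(α−β) + 2d(sin α − sin β) = 3.718765; p = √p² = 1.928410; φ = atan2(cos β − cos α, d + sin α − sin β) = -0.010549 rad; t = (φ − α) mod 2π = 0.762235 rad, q = (β − φ) mod 2π = 0.812052 rad → L = 5.22·(0.762235 + 1.928410 + 0.812052) = 5.22·3.502697 = 18.284078 m
RSR: p² = 2 + d² − 2cos(α−β) + 2d(sin β − sin α) = 22.671058; p = √p² = 4.761413; φ = atan2(cos α − cos β, d − sin α + sin β) = 0.004272 rad; t = (α − φ) mod 2π = 5.506129 rad, q = (φ − β) mod 2π = 5.485955 rad → L = 5.22·(5.506129 + 4.761413 + 5.485955) = 5.22·15.753497 = 82.233255 m
LSR: p² = d² − 2 + 2cos(α−β) + 2d(sin α + sin β) = 9.316555; p = √p² = 3.052303; φ = atan2(−cos α − cos β, d + sin α + sin β) − atan2(−2, p) = 0.182866 rad; t = (φ − α) mod 2π = 0.955650 rad, q = (φ − β) mod 2π = 5.664548 rad → L = 5.22·(0.955650 + 3.052303 + 5.664548) = 5.22·9.672501 = 50.490456 m
RSL: p² = d² − 2 + 2cos(α−β) − 2d(sin α + sin β) = 9.045343; p = √p² = 3.007548; φ = atan2(cos α + cos β, d − sin α − sin β) − atan2(2, p) = -0.185315 rad; t = (α − φ) mod 2π = 5.695716 rad, q = (β − φ) mod 2π = 0.986818 rad → L = 5.22·(5.695716 + 3.007548 + 0.986818) = 5.22·9.690081 = 50.582225 m
RLR: c = (6 − d² + 2cos(α−β) + 2d(sin α − sin β))/8 = -1.833882, |c| > 1 → infeasible
LRL: c = (6 − d² + 2cos(α−β) − 2d(sin α − sin β))/8 = 0.535154; p = 2π − arccos c = 5.277079 rad; φ = atan2(cos β − cos α, d + sin α − sin β) = -0.010549 rad; t = (φ − α + p/2) mod 2π = 3.400775 rad, q = (β − α − t + p) mod 2π = 3.450591 rad → L = 5.22·(3.400775 + 5.277079 + 3.450591) = 5.22·12.128446 = 63.310487 m
Shortest: LSL with L = 18.284078 m ≈ 18.2841 m
Convert LSL to answer units (arcs ×180/π): t = 0.762235·180/π = 43.6729°, p = ρ·p = 5.22·1.928410 = 10.0663 m, q = 0.812052·180/π = 46.5271°, L = 18.2841 m.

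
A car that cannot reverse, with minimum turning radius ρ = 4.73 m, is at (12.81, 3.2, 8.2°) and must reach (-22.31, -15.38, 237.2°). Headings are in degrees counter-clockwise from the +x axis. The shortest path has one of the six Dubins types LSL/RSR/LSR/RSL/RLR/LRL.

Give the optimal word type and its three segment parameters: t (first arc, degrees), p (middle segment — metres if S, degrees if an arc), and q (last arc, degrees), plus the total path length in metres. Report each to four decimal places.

RSL: t = 176.1578°, p = 34.5528 m, q = 45.1578°, L = 52.8233 m

Let ψ = atan2(Δy, Δx) = atan2(-18.58, -35.12) = -152.1192° be the start→goal bearing.
Normalize: d = |goal − start| / ρ = 39.731987/4.73 = 8.399997, α = (θ_start − ψ) mod 360° = 160.3192° = 2.798098 rad, β = (θ_goal − ψ) mod 360° = 29.3192° = 0.511717 rad.
Common terms: sin α = 0.336779, cos α = -0.941584, sin β = 0.489675, cos β = 0.871905, cos(α−β) = -0.656059, d² = 70.559954. Work in radians in the unit-radius frame; every candidate has L = ρ·(t + p + q).
LSL: p² = 2 + d² − 2cos(α−β) + 2d(sin α − sin β) = 71.303427; p = √p² = 8.444136; φ = atan2(cos β − cos α, d + sin α − sin β) = 0.216449 rad; t = (φ − α) mod 2π = 3.701536 rad, q = (β − φ) mod 2π = 0.295268 rad → L = 4.73·(3.701536 + 8.444136 + 0.295268) = 4.73·12.440940 = 58.845644 m
RSR: p² = 2 + d² − 2cos(α−β) + 2d(sin β − sin α) = 76.440718; p = √p² = 8.743038; φ = atan2(cos α − cos β, d − sin α + sin β) = -0.208938 rad; t = (α − φ) mod 2π = 3.007036 rad, q = (φ − β) mod 2π = 5.562531 rad → L = 4.73·(3.007036 + 8.743038 + 5.562531) = 4.73·17.312605 = 81.888621 m
LSR: p² = d² − 2 + 2cos(α−β) + 2d(sin α + sin β) = 81.132265; p = √p² = 9.007345; φ = atan2(−cos α − cos β, d + sin α + sin β) − atan2(−2, p) = 0.226048 rad; t = (φ − α) mod 2π = 3.711135 rad, q = (φ − β) mod 2π = 5.997516 rad → L = 4.73·(3.711135 + 9.007345 + 5.997516) = 4.73·18.715997 = 88.526665 m
RSL: p² = d² − 2 + 2cos(α−β) − 2d(sin α + sin β) = 53.363407; p = √p² = 7.305026; φ = atan2(cos α + cos β, d − sin α − sin β) − atan2(2, p) = -0.276435 rad; t = (α − φ) mod 2π = 3.074534 rad, q = (β − φ) mod 2π = 0.788152 rad → L = 4.73·(3.074534 + 7.305026 + 0.788152) = 4.73·11.167712 = 52.823279 m
RLR: c = (6 − d² + 2cos(α−β) + 2d(sin α − sin β))/8 = -8.555090, |c| > 1 → infeasible
LRL: c = (6 − d² + 2cos(α−β) − 2d(sin α − sin β))/8 = -7.912928, |c| > 1 → infeasible
Shortest: RSL with L = 52.823279 m ≈ 52.8233 m
Convert RSL to answer units (arcs ×180/π): t = 3.074534·180/π = 176.1578°, p = ρ·p = 4.73·7.305026 = 34.5528 m, q = 0.788152·180/π = 45.1578°, L = 52.8233 m.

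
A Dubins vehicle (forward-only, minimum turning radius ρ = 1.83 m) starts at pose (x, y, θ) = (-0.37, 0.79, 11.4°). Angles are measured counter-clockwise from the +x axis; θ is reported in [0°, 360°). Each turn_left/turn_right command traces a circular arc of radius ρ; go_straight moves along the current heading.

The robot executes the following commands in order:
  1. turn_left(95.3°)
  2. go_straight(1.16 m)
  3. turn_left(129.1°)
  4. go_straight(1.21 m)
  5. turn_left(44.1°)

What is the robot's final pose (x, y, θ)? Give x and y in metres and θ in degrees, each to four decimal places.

(-3.5479, 2.3796, 279.9000°)

set_pose: (x, y, θ) = (-0.3700, 0.7900, 11.4000°), ρ = 1.83
turn_left(95.3°): centre at ρ to the left, rotate +95.3° → (1.0211, 3.1098, 106.7000°)
go_straight(1.16): x += 1.16·cos θ, y += 1.16·sin θ → (0.6878, 4.2208, 106.7000°)
turn_left(129.1°): centre at ρ to the left, rotate +129.1° → (-2.5786, 4.7236, 235.8000°)
go_straight(1.21): x += 1.21·cos θ, y += 1.21·sin θ → (-3.2587, 3.7228, 235.8000°)
turn_left(44.1°): centre at ρ to the left, rotate +44.1° → (-3.5479, 2.3796, 279.9000°)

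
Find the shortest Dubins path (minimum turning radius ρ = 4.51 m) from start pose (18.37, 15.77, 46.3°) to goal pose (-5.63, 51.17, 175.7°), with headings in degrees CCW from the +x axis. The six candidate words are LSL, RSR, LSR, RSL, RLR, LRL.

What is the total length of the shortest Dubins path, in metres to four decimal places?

Let ψ = atan2(Δy, Δx) = atan2(35.40, -24.00) = 124.1359° be the start→goal bearing.
Normalize: d = |goal − start| / ρ = 42.768680/4.51 = 9.483078, α = (θ_start − ψ) mod 360° = 282.1641° = 4.924692 rad, β = (θ_goal − ψ) mod 360° = 51.5641° = 0.899963 rad.
Common terms: sin α = -0.977548, cos α = 0.210712, sin β = 0.783304, cos β = 0.621639, cos(α−β) = -0.634731, d² = 89.928761. Work in radians in the unit-radius frame; every candidate has L = ρ·(t + p + q).
LSL: p² = 2 + d² − 2cos(α−β) + 2d(sin α − sin β) = 59.801631; p = √p² = 7.733151; φ = atan2(cos β − cos α, d + sin α − sin β) = 0.053163 rad; t = (φ − α) mod 2π = 1.411657 rad, q = (β − φ) mod 2π = 0.846799 rad → L = 4.51·(1.411657 + 7.733151 + 0.846799) = 4.51·9.991607 = 45.062150 m
RSR: p² = 2 + d² − 2cos(α−β) + 2d(sin β − sin α) = 126.594814; p = √p² = 11.251436; φ = atan2(cos α − cos β, d − sin α + sin β) = -0.036530 rad; t = (α − φ) mod 2π = 4.961222 rad, q = (φ − β) mod 2π = 5.346692 rad → L = 4.51·(4.961222 + 11.251436 + 5.346692) = 4.51·21.559351 = 97.232671 m
LSR: p² = d² − 2 + 2cos(α−β) + 2d(sin α + sin β) = 82.975227; p = √p² = 9.109074; φ = atan2(−cos α − cos β, d + sin α + sin β) − atan2(−2, p) = 0.126763 rad; t = (φ − α) mod 2π = 1.485256 rad, q = (φ − β) mod 2π = 5.509985 rad → L = 4.51·(1.485256 + 9.109074 + 5.509985) = 4.51·16.104316 = 72.630463 m
RSL: p² = d² − 2 + 2cos(α−β) − 2d(sin α + sin β) = 90.343373; p = √p² = 9.504913; φ = atan2(cos α + cos β, d − sin α − sin β) − atan2(2, p) = -0.121593 rad; t = (α − φ) mod 2π = 5.046285 rad, q = (β − φ) mod 2π = 1.021555 rad → L = 4.51·(5.046285 + 9.504913 + 1.021555) = 4.51·15.572753 = 70.233116 m
RLR: c = (6 − d² + 2cos(α−β) + 2d(sin α − sin β))/8 = -14.824352, |c| > 1 → infeasible
LRL: c = (6 − d² + 2cos(α−β) − 2d(sin α − sin β))/8 = -6.475204, |c| > 1 → infeasible
Shortest: LSL with L = 45.062150 m ≈ 45.0621 m

45.0621 m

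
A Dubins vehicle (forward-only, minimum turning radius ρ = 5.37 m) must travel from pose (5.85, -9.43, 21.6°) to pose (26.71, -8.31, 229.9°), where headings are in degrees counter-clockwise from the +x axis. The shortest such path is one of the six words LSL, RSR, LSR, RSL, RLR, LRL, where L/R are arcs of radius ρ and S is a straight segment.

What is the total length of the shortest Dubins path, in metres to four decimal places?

31.8382 m

Let ψ = atan2(Δy, Δx) = atan2(1.12, 20.86) = 3.0733° be the start→goal bearing.
Normalize: d = |goal − start| / ρ = 20.890045/5.37 = 3.890139, α = (θ_start − ψ) mod 360° = 18.5267° = 0.323351 rad, β = (θ_goal − ψ) mod 360° = 226.8267° = 3.958872 rad.
Common terms: sin α = 0.317746, cos α = 0.948176, sin β = -0.729287, cos β = -0.684208, cos(α−β) = -0.880477, d² = 15.133180. Work in radians in the unit-radius frame; every candidate has L = ρ·(t + p + q).
LSL: p² = 2 + d² − 2cos(α−β) + 2d(sin α − sin β) = 27.040344; p = √p² = 5.200033; φ = atan2(cos β − cos α, d + sin α − sin β) = -0.319317 rad; t = (φ − α) mod 2π = 5.640517 rad, q = (β − φ) mod 2π = 4.278189 rad → L = 5.37·(5.640517 + 5.200033 + 4.278189) = 5.37·15.118739 = 81.187629 m
RSR: p² = 2 + d² − 2cos(α−β) + 2d(sin β − sin α) = 10.747926; p = √p² = 3.278403; φ = atan2(cos α − cos β, d − sin α + sin β) = 0.521199 rad; t = (α − φ) mod 2π = 6.085338 rad, q = (φ − β) mod 2π = 2.845512 rad → L = 5.37·(6.085338 + 3.278403 + 2.845512) = 5.37·12.209253 = 65.563687 m
LSR: p² = d² − 2 + 2cos(α−β) + 2d(sin α + sin β) = 8.170321; p = √p² = 2.858377; φ = atan2(−cos α − cos β, d + sin α + sin β) − atan2(−2, p) = 0.534785 rad; t = (φ − α) mod 2π = 0.211433 rad, q = (φ − β) mod 2π = 2.859098 rad → L = 5.37·(0.211433 + 2.858377 + 2.859098) = 5.37·5.928909 = 31.838239 m
RSL: p² = d² − 2 + 2cos(α−β) − 2d(sin α + sin β) = 14.574130; p = √p² = 3.817608; φ = atan2(cos α + cos β, d − sin α − sin β) − atan2(2, p) = -0.421288 rad; t = (α − φ) mod 2π = 0.744639 rad, q = (β − φ) mod 2π = 4.380160 rad → L = 5.37·(0.744639 + 3.817608 + 4.380160) = 5.37·8.942407 = 48.020727 m
RLR: c = (6 − d² + 2cos(α−β) + 2d(sin α − sin β))/8 = -0.343491; p = 2π − arccos c = 4.361758 rad; φ = atan2(cos α − cos β, d − sin α + sin β) = 0.521199 rad; t = (α − φ + p/2) mod 2π = 1.983031 rad, q = (α − β − t + p) mod 2π = 5.026391 rad → L = 5.37·(1.983031 + 4.361758 + 5.026391) = 5.37·11.371180 = 61.063236 m
LRL: c = (6 − d² + 2cos(α−β) − 2d(sin α − sin β))/8 = -2.380043, |c| > 1 → infeasible
Shortest: LSR with L = 31.838239 m ≈ 31.8382 m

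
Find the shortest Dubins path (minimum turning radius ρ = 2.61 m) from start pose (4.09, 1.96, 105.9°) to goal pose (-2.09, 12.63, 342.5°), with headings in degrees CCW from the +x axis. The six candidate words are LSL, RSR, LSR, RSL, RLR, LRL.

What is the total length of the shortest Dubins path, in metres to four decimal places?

17.9488 m

Let ψ = atan2(Δy, Δx) = atan2(10.67, -6.18) = 120.0792° be the start→goal bearing.
Normalize: d = |goal − start| / ρ = 12.330503/2.61 = 4.724331, α = (θ_start − ψ) mod 360° = 345.8208° = 6.035712 rad, β = (θ_goal − ψ) mod 360° = 222.4208° = 3.881976 rad.
Common terms: sin α = -0.244955, cos α = 0.969534, sin β = -0.674571, cos β = -0.738210, cos(α−β) = -0.550481, d² = 22.319299. Work in radians in the unit-radius frame; every candidate has L = ρ·(t + p + q).
LSL: p² = 2 + d² − 2cos(α−β) + 2d(sin α − sin β) = 29.479557; p = √p² = 5.429508; φ = atan2(cos β − cos α, d + sin α − sin β) = -0.319962 rad; t = (φ − α) mod 2π = 6.210697 rad, q = (β − φ) mod 2π = 4.201938 rad → L = 2.61·(6.210697 + 5.429508 + 4.201938) = 2.61·15.842142 = 41.347991 m
RSR: p² = 2 + d² − 2cos(α−β) + 2d(sin β − sin α) = 21.360965; p = √p² = 4.621792; φ = atan2(cos α − cos β, d − sin α + sin β) = 0.378469 rad; t = (α − φ) mod 2π = 5.657243 rad, q = (φ − β) mod 2π = 2.779679 rad → L = 2.61·(5.657243 + 4.621792 + 2.779679) = 2.61·13.058714 = 34.083243 m
LSR: p² = d² − 2 + 2cos(α−β) + 2d(sin α + sin β) = 10.530051; p = √p² = 3.245004; φ = atan2(−cos α − cos β, d + sin α + sin β) − atan2(−2, p) = 0.491619 rad; t = (φ − α) mod 2π = 0.739092 rad, q = (φ − β) mod 2π = 2.892828 rad → L = 2.61·(0.739092 + 3.245004 + 2.892828) = 2.61·6.876924 = 17.948771 m
RSL: p² = d² − 2 + 2cos(α−β) − 2d(sin α + sin β) = 27.906625; p = √p² = 5.282672; φ = atan2(cos α + cos β, d − sin α − sin β) − atan2(2, p) = -0.320956 rad; t = (α − φ) mod 2π = 0.073483 rad, q = (β − φ) mod 2π = 4.202932 rad → L = 2.61·(0.073483 + 5.282672 + 4.202932) = 2.61·9.559087 = 24.949216 m
RLR: c = (6 − d² + 2cos(α−β) + 2d(sin α − sin β))/8 = -1.670121, |c| > 1 → infeasible
LRL: c = (6 − d² + 2cos(α−β) − 2d(sin α − sin β))/8 = -2.684945, |c| > 1 → infeasible
Shortest: LSR with L = 17.948771 m ≈ 17.9488 m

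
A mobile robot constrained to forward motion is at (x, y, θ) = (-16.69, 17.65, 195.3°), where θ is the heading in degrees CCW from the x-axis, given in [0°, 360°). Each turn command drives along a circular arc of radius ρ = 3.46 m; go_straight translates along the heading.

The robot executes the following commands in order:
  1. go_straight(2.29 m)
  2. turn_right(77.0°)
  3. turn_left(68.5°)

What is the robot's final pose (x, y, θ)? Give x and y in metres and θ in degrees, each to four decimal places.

(-26.3144, 20.5381, 186.8000°)

set_pose: (x, y, θ) = (-16.6900, 17.6500, 195.3000°), ρ = 3.46
go_straight(2.29): x += 2.29·cos θ, y += 2.29·sin θ → (-18.8988, 17.0457, 195.3000°)
turn_right(77.0°): centre at ρ to the right, rotate −77.0° → (-22.8583, 18.7428, 118.3000°)
turn_left(68.5°): centre at ρ to the left, rotate +68.5° → (-26.3144, 20.5381, 186.8000°)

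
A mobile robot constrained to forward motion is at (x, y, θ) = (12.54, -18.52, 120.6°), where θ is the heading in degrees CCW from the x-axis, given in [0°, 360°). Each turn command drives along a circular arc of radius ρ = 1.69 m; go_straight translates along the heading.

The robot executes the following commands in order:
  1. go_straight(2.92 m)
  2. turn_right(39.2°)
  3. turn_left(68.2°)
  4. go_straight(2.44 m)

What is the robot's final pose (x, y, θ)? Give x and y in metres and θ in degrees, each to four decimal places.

(7.9169, -11.9486, 149.6000°)

set_pose: (x, y, θ) = (12.5400, -18.5200, 120.6000°), ρ = 1.69
go_straight(2.92): x += 2.92·cos θ, y += 2.92·sin θ → (11.0536, -16.0066, 120.6000°)
turn_right(39.2°): centre at ρ to the right, rotate −39.2° → (10.8373, -14.8936, 81.4000°)
turn_left(68.2°): centre at ρ to the left, rotate +68.2° → (10.0215, -13.1833, 149.6000°)
go_straight(2.44): x += 2.44·cos θ, y += 2.44·sin θ → (7.9169, -11.9486, 149.6000°)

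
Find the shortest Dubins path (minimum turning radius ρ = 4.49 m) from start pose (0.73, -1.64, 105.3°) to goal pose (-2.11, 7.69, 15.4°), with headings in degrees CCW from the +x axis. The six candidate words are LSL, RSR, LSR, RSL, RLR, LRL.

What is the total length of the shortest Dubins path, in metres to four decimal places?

Let ψ = atan2(Δy, Δx) = atan2(9.33, -2.84) = 106.9300° be the start→goal bearing.
Normalize: d = |goal − start| / ρ = 9.752666/4.49 = 2.172086, α = (θ_start − ψ) mod 360° = 358.3700° = 6.254737 rad, β = (θ_goal − ψ) mod 360° = 268.4700° = 4.685686 rad.
Common terms: sin α = -0.028444, cos α = 0.999595, sin β = -0.999644, cos β = -0.026700, cos(α−β) = 0.001745, d² = 4.717958. Work in radians in the unit-radius frame; every candidate has L = ρ·(t + p + q).
LSL: p² = 2 + d² − 2cos(α−β) + 2d(sin α − sin β) = 10.933524; p = √p² = 3.306588; φ = atan2(cos β − cos α, d + sin α − sin β) = -0.315592 rad; t = (φ − α) mod 2π = 5.996042 rad, q = (β − φ) mod 2π = 5.001278 rad → L = 4.49·(5.996042 + 3.306588 + 5.001278) = 4.49·14.303908 = 64.224545 m
RSR: p² = 2 + d² − 2cos(α−β) + 2d(sin β − sin α) = 2.495411; p = √p² = 1.579687; φ = atan2(cos α − cos β, d − sin α + sin β) = 0.707167 rad; t = (α − φ) mod 2π = 5.547570 rad, q = (φ − β) mod 2π = 2.304666 rad → L = 4.49·(5.547570 + 1.579687 + 2.304666) = 4.49·9.431923 = 42.349335 m
LSR: p² = d² − 2 + 2cos(α−β) + 2d(sin α + sin β) = -1.744742 < 0 → infeasible
RSL: p² = d² − 2 + 2cos(α−β) − 2d(sin α + sin β) = 7.187639; p = √p² = 2.680977; φ = atan2(cos α + cos β, d − sin α − sin β) − atan2(2, p) = -0.345799 rad; t = (α − φ) mod 2π = 0.317351 rad, q = (β − φ) mod 2π = 5.031485 rad → L = 4.49·(0.317351 + 2.680977 + 5.031485) = 4.49·8.029814 = 36.053864 m
RLR: c = (6 − d² + 2cos(α−β) + 2d(sin α − sin β))/8 = 0.688074; p = 2π − arccos c = 5.471220 rad; φ = atan2(cos α − cos β, d − sin α + sin β) = 0.707167 rad; t = (α − φ + p/2) mod 2π = 1.999995 rad, q = (α − β − t + p) mod 2π = 5.040276 rad → L = 4.49·(1.999995 + 5.471220 + 5.040276) = 4.49·12.511491 = 56.176595 m
LRL: c = (6 − d² + 2cos(α−β) − 2d(sin α − sin β))/8 = -0.366690; p = 2π − arccos c = 4.336940 rad; φ = atan2(cos β − cos α, d + sin α − sin β) = -0.315592 rad; t = (φ − α + p/2) mod 2π = 1.881326 rad, q = (β − α − t + p) mod 2π = 0.886562 rad → L = 4.49·(1.881326 + 4.336940 + 0.886562) = 4.49·7.104829 = 31.900680 m
Shortest: LRL with L = 31.900680 m ≈ 31.9007 m

31.9007 m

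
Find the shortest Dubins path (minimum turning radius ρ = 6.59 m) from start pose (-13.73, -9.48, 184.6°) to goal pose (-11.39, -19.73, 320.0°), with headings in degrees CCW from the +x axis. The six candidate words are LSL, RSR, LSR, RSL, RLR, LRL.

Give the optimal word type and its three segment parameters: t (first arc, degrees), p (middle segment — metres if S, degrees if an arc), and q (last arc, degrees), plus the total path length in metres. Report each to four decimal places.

RLR: t = 41.9589°, p = 247.5611°, q = 70.2022°, L = 41.3743 m

Let ψ = atan2(Δy, Δx) = atan2(-10.25, 2.34) = -77.1402° be the start→goal bearing.
Normalize: d = |goal − start| / ρ = 10.513710/6.59 = 1.595404, α = (θ_start − ψ) mod 360° = 261.7402° = 4.568228 rad, β = (θ_goal − ψ) mod 360° = 37.1402° = 0.648218 rad.
Common terms: sin α = -0.989627, cos α = -0.143662, sin β = 0.603767, cos β = 0.797161, cos(α−β) = -0.712026, d² = 2.545313. Work in radians in the unit-radius frame; every candidate has L = ρ·(t + p + q).
LSL: p² = 2 + d² − 2cos(α−β) + 2d(sin α − sin β) = 0.885152; p = √p² = 0.940825; φ = atan2(cos β − cos α, d + sin α − sin β) = 1.568660 rad; t = (φ − α) mod 2π = 3.283618 rad, q = (β − φ) mod 2π = 5.362744 rad → L = 6.59·(3.283618 + 0.940825 + 5.362744) = 6.59·9.587186 = 63.179558 m
RSR: p² = 2 + d² − 2cos(α−β) + 2d(sin β − sin α) = 11.053578; p = √p² = 3.324692; φ = atan2(cos α − cos β, d − sin α + sin β) = -0.286900 rad; t = (α − φ) mod 2π = 4.855128 rad, q = (φ − β) mod 2π = 5.348067 rad → L = 6.59·(4.855128 + 3.324692 + 5.348067) = 6.59·13.527887 = 89.148775 m
LSR: p² = d² − 2 + 2cos(α−β) + 2d(sin α + sin β) = -2.109943 < 0 → infeasible
RSL: p² = d² − 2 + 2cos(α−β) − 2d(sin α + sin β) = 0.352465; p = √p² = 0.593687; φ = atan2(cos α + cos β, d − sin α − sin β) − atan2(2, p) = -0.963635 rad; t = (α − φ) mod 2π = 5.531863 rad, q = (β − φ) mod 2π = 1.611854 rad → L = 6.59·(5.531863 + 0.593687 + 1.611854) = 6.59·7.737404 = 50.989491 m
RLR: c = (6 − d² + 2cos(α−β) + 2d(sin α − sin β))/8 = -0.381697; p = 2π − arccos c = 4.320757 rad; φ = atan2(cos α − cos β, d − sin α + sin β) = -0.286900 rad; t = (α − φ + p/2) mod 2π = 0.732321 rad, q = (α − β − t + p) mod 2π = 1.225260 rad → L = 6.59·(0.732321 + 4.320757 + 1.225260) = 6.59·6.278338 = 41.374250 m
LRL: c = (6 − d² + 2cos(α−β) − 2d(sin α − sin β))/8 = 0.889356; p = 2π − arccos c = 5.808324 rad; φ = atan2(cos β − cos α, d + sin α − sin β) = 1.568660 rad; t = (φ − α + p/2) mod 2π = 6.187779 rad, q = (β − α − t + p) mod 2π = 1.983720 rad → L = 6.59·(6.187779 + 5.808324 + 1.983720) = 6.59·13.979823 = 92.127035 m
Shortest: RLR with L = 41.374250 m ≈ 41.3743 m
Convert RLR to answer units (arcs ×180/π): t = 0.732321·180/π = 41.9589°, p = 4.320757·180/π = 247.5611°, q = 1.225260·180/π = 70.2022°, L = 41.3743 m.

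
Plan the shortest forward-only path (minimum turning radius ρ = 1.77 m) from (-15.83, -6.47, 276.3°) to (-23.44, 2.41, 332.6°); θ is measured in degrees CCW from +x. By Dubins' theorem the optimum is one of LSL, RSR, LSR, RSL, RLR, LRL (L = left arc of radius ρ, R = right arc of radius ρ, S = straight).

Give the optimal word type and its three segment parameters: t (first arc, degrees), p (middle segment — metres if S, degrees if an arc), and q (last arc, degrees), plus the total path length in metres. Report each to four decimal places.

Let ψ = atan2(Δy, Δx) = atan2(8.88, -7.61) = 130.5960° be the start→goal bearing.
Normalize: d = |goal − start| / ρ = 11.694721/1.77 = 6.607187, α = (θ_start − ψ) mod 360° = 145.7040° = 2.543015 rad, β = (θ_goal − ψ) mod 360° = 202.0040° = 3.525635 rad.
Common terms: sin α = 0.563468, cos α = -0.826138, sin β = -0.374672, cos β = -0.927158, cos(α−β) = 0.554844, d² = 43.654920. Work in radians in the unit-radius frame; every candidate has L = ρ·(t + p + q).
LSL: p² = 2 + d² − 2cos(α−β) + 2d(sin α − sin β) = 56.942161; p = √p² = 7.546003; φ = atan2(cos β − cos α, d + sin α − sin β) = -0.013388 rad; t = (φ − α) mod 2π = 3.726783 rad, q = (β − φ) mod 2π = 3.539023 rad → L = 1.77·(3.726783 + 7.546003 + 3.539023) = 1.77·14.811809 = 26.216901 m
RSR: p² = 2 + d² − 2cos(α−β) + 2d(sin β − sin α) = 32.148302; p = √p² = 5.669947; φ = atan2(cos α − cos β, d − sin α + sin β) = 0.017818 rad; t = (α − φ) mod 2π = 2.525197 rad, q = (φ − β) mod 2π = 2.775368 rad → L = 1.77·(2.525197 + 5.669947 + 2.775368) = 1.77·10.970512 = 19.417807 m
LSR: p² = d² − 2 + 2cos(α−β) + 2d(sin α + sin β) = 45.259436; p = √p² = 6.727513; φ = atan2(−cos α − cos β, d + sin α + sin β) − atan2(−2, p) = 0.541450 rad; t = (φ − α) mod 2π = 4.281620 rad, q = (φ − β) mod 2π = 3.299000 rad → L = 1.77·(4.281620 + 6.727513 + 3.299000) = 1.77·14.308134 = 25.325397 m
RSL: p² = d² − 2 + 2cos(α−β) − 2d(sin α + sin β) = 40.269782; p = √p² = 6.345848; φ = atan2(cos α + cos β, d − sin α − sin β) − atan2(2, p) = -0.571974 rad; t = (α − φ) mod 2π = 3.114989 rad, q = (β − φ) mod 2π = 4.097609 rad → L = 1.77·(3.114989 + 6.345848 + 4.097609) = 1.77·13.558446 = 23.998450 m
RLR: c = (6 − d² + 2cos(α−β) + 2d(sin α − sin β))/8 = -3.018538, |c| > 1 → infeasible
LRL: c = (6 − d² + 2cos(α−β) − 2d(sin α − sin β))/8 = -6.117770, |c| > 1 → infeasible
Shortest: RSR with L = 19.417807 m ≈ 19.4178 m
Convert RSR to answer units (arcs ×180/π): t = 2.525197·180/π = 144.6831°, p = ρ·p = 1.77·5.669947 = 10.0358 m, q = 2.775368·180/π = 159.0169°, L = 19.4178 m.

RSR: t = 144.6831°, p = 10.0358 m, q = 159.0169°, L = 19.4178 m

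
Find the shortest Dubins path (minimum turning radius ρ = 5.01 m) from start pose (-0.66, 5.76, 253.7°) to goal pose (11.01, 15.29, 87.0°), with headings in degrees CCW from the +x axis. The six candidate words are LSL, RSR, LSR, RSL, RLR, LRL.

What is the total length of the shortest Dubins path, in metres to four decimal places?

Let ψ = atan2(Δy, Δx) = atan2(9.53, 11.67) = 39.2359° be the start→goal bearing.
Normalize: d = |goal − start| / ρ = 15.066844/5.01 = 3.007354, α = (θ_start − ψ) mod 360° = 214.4641° = 3.743105 rad, β = (θ_goal − ψ) mod 360° = 47.7641° = 0.833641 rad.
Common terms: sin α = -0.565890, cos α = -0.824481, sin β = 0.740384, cos β = 0.672185, cos(α−β) = -0.973179, d² = 9.044179. Work in radians in the unit-radius frame; every candidate has L = ρ·(t + p + q).
LSL: p² = 2 + d² − 2cos(α−β) + 2d(sin α − sin β) = 5.133683; p = √p² = 2.265763; φ = atan2(cos β − cos α, d + sin α − sin β) = 0.721560 rad; t = (φ − α) mod 2π = 3.261641 rad, q = (β − φ) mod 2π = 0.112081 rad → L = 5.01·(3.261641 + 2.265763 + 0.112081) = 5.01·5.639485 = 28.253818 m
RSR: p² = 2 + d² − 2cos(α−β) + 2d(sin β − sin α) = 20.847391; p = √p² = 4.565894; φ = atan2(cos α − cos β, d − sin α + sin β) = -0.333966 rad; t = (α − φ) mod 2π = 4.077071 rad, q = (φ − β) mod 2π = 5.115578 rad → L = 5.01·(4.077071 + 4.565894 + 5.115578) = 5.01·13.758543 = 68.930303 m
LSR: p² = d² − 2 + 2cos(α−β) + 2d(sin α + sin β) = 6.147351; p = √p² = 2.479385; φ = atan2(−cos α − cos β, d + sin α + sin β) − atan2(−2, p) = 0.726611 rad; t = (φ − α) mod 2π = 3.266692 rad, q = (φ − β) mod 2π = 6.176156 rad → L = 5.01·(3.266692 + 2.479385 + 6.176156) = 5.01·11.922233 = 59.730385 m
RSL: p² = d² − 2 + 2cos(α−β) − 2d(sin α + sin β) = 4.048292; p = √p² = 2.012037; φ = atan2(cos α + cos β, d − sin α − sin β) − atan2(2, p) = -0.836107 rad; t = (α − φ) mod 2π = 4.579212 rad, q = (β − φ) mod 2π = 1.669748 rad → L = 5.01·(4.579212 + 2.012037 + 1.669748) = 5.01·8.260996 = 41.387591 m
RLR: c = (6 − d² + 2cos(α−β) + 2d(sin α − sin β))/8 = -1.605924, |c| > 1 → infeasible
LRL: c = (6 − d² + 2cos(α−β) − 2d(sin α − sin β))/8 = 0.358290; p = 2π − arccos c = 5.078824 rad; φ = atan2(cos β − cos α, d + sin α − sin β) = 0.721560 rad; t = (φ − α + p/2) mod 2π = 5.801053 rad, q = (β − α − t + p) mod 2π = 2.651493 rad → L = 5.01·(5.801053 + 5.078824 + 2.651493) = 5.01·13.531370 = 67.792163 m
Shortest: LSL with L = 28.253818 m ≈ 28.2538 m

28.2538 m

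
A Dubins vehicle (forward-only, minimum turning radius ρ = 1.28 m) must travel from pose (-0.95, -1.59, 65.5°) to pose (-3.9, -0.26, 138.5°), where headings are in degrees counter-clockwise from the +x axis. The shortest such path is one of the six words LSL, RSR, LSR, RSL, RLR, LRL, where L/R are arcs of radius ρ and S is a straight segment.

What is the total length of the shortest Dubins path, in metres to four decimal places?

9.3216 m

Let ψ = atan2(Δy, Δx) = atan2(1.33, -2.95) = 155.7319° be the start→goal bearing.
Normalize: d = |goal − start| / ρ = 3.235954/1.28 = 2.528089, α = (θ_start − ψ) mod 360° = 269.7681° = 4.708342 rad, β = (θ_goal − ψ) mod 360° = 342.7681° = 5.982432 rad.
Common terms: sin α = -0.999992, cos α = -0.004047, sin β = -0.296240, cos β = 0.955114, cos(α−β) = 0.292372, d² = 6.391235. Work in radians in the unit-radius frame; every candidate has L = ρ·(t + p + q).
LSL: p² = 2 + d² − 2cos(α−β) + 2d(sin α − sin β) = 4.248195; p = √p² = 2.061115; φ = atan2(cos β − cos α, d + sin α − sin β) = 0.484041 rad; t = (φ − α) mod 2π = 2.058885 rad, q = (β − φ) mod 2π = 5.498391 rad → L = 1.28·(2.058885 + 2.061115 + 5.498391) = 1.28·9.618391 = 12.311540 m
RSR: p² = 2 + d² − 2cos(α−β) + 2d(sin β − sin α) = 11.364788; p = √p² = 3.371170; φ = atan2(cos α − cos β, d − sin α + sin β) = -0.288504 rad; t = (α − φ) mod 2π = 4.996846 rad, q = (φ − β) mod 2π = 0.012249 rad → L = 1.28·(4.996846 + 3.371170 + 0.012249) = 1.28·8.380265 = 10.726739 m
LSR: p² = d² − 2 + 2cos(α−β) + 2d(sin α + sin β) = -1.577999 < 0 → infeasible
RSL: p² = d² − 2 + 2cos(α−β) − 2d(sin α + sin β) = 11.529957; p = √p² = 3.395579; φ = atan2(cos α + cos β, d − sin α − sin β) − atan2(2, p) = -0.288548 rad; t = (α − φ) mod 2π = 4.996890 rad, q = (β − φ) mod 2π = 6.270981 rad → L = 1.28·(4.996890 + 3.395579 + 6.270981) = 1.28·14.663450 = 18.769216 m
RLR: c = (6 − d² + 2cos(α−β) + 2d(sin α − sin β))/8 = -0.420599; p = 2π − arccos c = 4.278284 rad; φ = atan2(cos α − cos β, d − sin α + sin β) = -0.288504 rad; t = (α − φ + p/2) mod 2π = 0.852803 rad, q = (α − β − t + p) mod 2π = 2.151391 rad → L = 1.28·(0.852803 + 4.278284 + 2.151391) = 1.28·7.282478 = 9.321571 m
LRL: c = (6 − d² + 2cos(α−β) − 2d(sin α − sin β))/8 = 0.468976; p = 2π − arccos c = 5.200520 rad; φ = atan2(cos β − cos α, d + sin α − sin β) = 0.484041 rad; t = (φ − α + p/2) mod 2π = 4.659145 rad, q = (β − α − t + p) mod 2π = 1.815465 rad → L = 1.28·(4.659145 + 5.200520 + 1.815465) = 1.28·11.675129 = 14.944166 m
Shortest: RLR with L = 9.321571 m ≈ 9.3216 m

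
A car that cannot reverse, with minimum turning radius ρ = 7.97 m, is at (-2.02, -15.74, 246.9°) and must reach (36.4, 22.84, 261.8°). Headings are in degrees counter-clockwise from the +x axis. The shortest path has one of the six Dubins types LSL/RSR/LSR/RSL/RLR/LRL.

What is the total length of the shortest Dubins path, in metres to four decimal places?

Let ψ = atan2(Δy, Δx) = atan2(38.58, 38.42) = 45.1191° be the start→goal bearing.
Normalize: d = |goal − start| / ρ = 54.447340/7.97 = 6.831536, α = (θ_start − ψ) mod 360° = 201.7809° = 3.521742 rad, β = (θ_goal − ψ) mod 360° = 216.6809° = 3.781796 rad.
Common terms: sin α = -0.371059, cos α = -0.928609, sin β = -0.597358, cos β = -0.801974, cos(α−β) = 0.966376, d² = 46.669880. Work in radians in the unit-radius frame; every candidate has L = ρ·(t + p + q).
LSL: p² = 2 + d² − 2cos(α−β) + 2d(sin α − sin β) = 49.829074; p = √p² = 7.058971; φ = atan2(cos β − cos α, d + sin α − sin β) = 0.017941 rad; t = (φ − α) mod 2π = 2.779384 rad, q = (β − φ) mod 2π = 3.763855 rad → L = 7.97·(2.779384 + 7.058971 + 3.763855) = 7.97·13.602211 = 108.409618 m
RSR: p² = 2 + d² − 2cos(α−β) + 2d(sin β − sin α) = 43.645183; p = √p² = 6.606450; φ = atan2(cos α − cos β, d − sin α + sin β) = -0.019170 rad; t = (α − φ) mod 2π = 3.540911 rad, q = (φ − β) mod 2π = 2.482220 rad → L = 7.97·(3.540911 + 6.606450 + 2.482220) = 7.97·12.629581 = 100.657763 m
LSR: p² = d² − 2 + 2cos(α−β) + 2d(sin α + sin β) = 33.371076; p = √p² = 5.776770; φ = atan2(−cos α − cos β, d + sin α + sin β) − atan2(−2, p) = 0.620313 rad; t = (φ − α) mod 2π = 3.381756 rad, q = (φ − β) mod 2π = 3.121702 rad → L = 7.97·(3.381756 + 5.776770 + 3.121702) = 7.97·12.280229 = 97.873423 m
RSL: p² = d² − 2 + 2cos(α−β) − 2d(sin α + sin β) = 59.834189; p = √p² = 7.735256; φ = atan2(cos α + cos β, d − sin α − sin β) − atan2(2, p) = -0.471350 rad; t = (α − φ) mod 2π = 3.993091 rad, q = (β − φ) mod 2π = 4.253146 rad → L = 7.97·(3.993091 + 7.735256 + 4.253146) = 7.97·15.981493 = 127.372502 m
RLR: c = (6 − d² + 2cos(α−β) + 2d(sin α − sin β))/8 = -4.455648, |c| > 1 → infeasible
LRL: c = (6 − d² + 2cos(α−β) − 2d(sin α − sin β))/8 = -5.228634, |c| > 1 → infeasible
Shortest: LSR with L = 97.873423 m ≈ 97.8734 m

97.8734 m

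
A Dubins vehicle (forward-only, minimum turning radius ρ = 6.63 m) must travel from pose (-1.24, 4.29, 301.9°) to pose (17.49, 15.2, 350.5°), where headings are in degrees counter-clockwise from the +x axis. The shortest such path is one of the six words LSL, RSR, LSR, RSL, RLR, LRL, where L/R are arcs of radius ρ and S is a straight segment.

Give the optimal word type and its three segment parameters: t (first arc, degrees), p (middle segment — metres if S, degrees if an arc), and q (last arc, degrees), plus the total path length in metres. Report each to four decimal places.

Let ψ = atan2(Δy, Δx) = atan2(10.91, 18.73) = 30.2203° be the start→goal bearing.
Normalize: d = |goal − start| / ρ = 21.675816/6.63 = 3.269354, α = (θ_start − ψ) mod 360° = 271.6797° = 4.741706 rad, β = (θ_goal − ψ) mod 360° = 320.2797° = 5.589936 rad.
Common terms: sin α = -0.999570, cos α = 0.029312, sin β = -0.639040, cos β = 0.769173, cos(α−β) = 0.661312, d² = 10.688675. Work in radians in the unit-radius frame; every candidate has L = ρ·(t + p + q).
LSL: p² = 2 + d² − 2cos(α−β) + 2d(sin α − sin β) = 9.008650; p = √p² = 3.001441; φ = atan2(cos β − cos α, d + sin α − sin β) = 0.249069 rad; t = (φ − α) mod 2π = 1.790549 rad, q = (β − φ) mod 2π = 5.340866 rad → L = 6.63·(1.790549 + 3.001441 + 5.340866) = 6.63·10.132857 = 67.180839 m
RSR: p² = 2 + d² − 2cos(α−β) + 2d(sin β − sin α) = 13.723452; p = √p² = 3.704518; φ = atan2(cos α − cos β, d − sin α + sin β) = -0.201071 rad; t = (α − φ) mod 2π = 4.942776 rad, q = (φ − β) mod 2π = 0.492179 rad → L = 6.63·(4.942776 + 3.704518 + 0.492179) = 6.63·9.139473 = 60.594706 m
LSR: p² = d² − 2 + 2cos(α−β) + 2d(sin α + sin β) = -0.703097 < 0 → infeasible
RSL: p² = d² − 2 + 2cos(α−β) − 2d(sin α + sin β) = 20.725693; p = √p² = 4.552548; φ = atan2(cos α + cos β, d − sin α − sin β) − atan2(2, p) = -0.252654 rad; t = (α − φ) mod 2π = 4.994359 rad, q = (β − φ) mod 2π = 5.842589 rad → L = 6.63·(4.994359 + 4.552548 + 5.842589) = 6.63·15.389496 = 102.032360 m
RLR: c = (6 − d² + 2cos(α−β) + 2d(sin α − sin β))/8 = -0.715431; p = 2π − arccos c = 3.915148 rad; φ = atan2(cos α − cos β, d − sin α + sin β) = -0.201071 rad; t = (α − φ + p/2) mod 2π = 0.617165 rad, q = (α − β − t + p) mod 2π = 2.449753 rad → L = 6.63·(0.617165 + 3.915148 + 2.449753) = 6.63·6.982065 = 46.291091 m
LRL: c = (6 − d² + 2cos(α−β) − 2d(sin α − sin β))/8 = -0.126081; p = 2π − arccos c = 4.585971 rad; φ = atan2(cos β − cos α, d + sin α − sin β) = 0.249069 rad; t = (φ − α + p/2) mod 2π = 4.083535 rad, q = (β − α − t + p) mod 2π = 1.350667 rad → L = 6.63·(4.083535 + 4.585971 + 1.350667) = 6.63·10.020173 = 66.433744 m
Shortest: RLR with L = 46.291091 m ≈ 46.2911 m
Convert RLR to answer units (arcs ×180/π): t = 0.617165·180/π = 35.3609°, p = 3.915148·180/π = 224.3214°, q = 2.449753·180/π = 140.3605°, L = 46.2911 m.

RLR: t = 35.3609°, p = 224.3214°, q = 140.3605°, L = 46.2911 m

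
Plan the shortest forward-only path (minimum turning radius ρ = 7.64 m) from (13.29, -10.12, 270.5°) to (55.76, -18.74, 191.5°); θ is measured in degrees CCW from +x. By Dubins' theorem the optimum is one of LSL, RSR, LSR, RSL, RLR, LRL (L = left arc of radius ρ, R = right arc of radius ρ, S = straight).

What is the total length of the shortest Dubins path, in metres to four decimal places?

Let ψ = atan2(Δy, Δx) = atan2(-8.62, 42.47) = -11.4733° be the start→goal bearing.
Normalize: d = |goal − start| / ρ = 43.335959/7.64 = 5.672246, α = (θ_start − ψ) mod 360° = 281.9733° = 4.921362 rad, β = (θ_goal − ψ) mod 360° = 202.9733° = 3.542552 rad.
Common terms: sin α = -0.978244, cos α = 0.207456, sin β = -0.390302, cos β = -0.920687, cos(α−β) = 0.190809, d² = 32.174373. Work in radians in the unit-radius frame; every candidate has L = ρ·(t + p + q).
LSL: p² = 2 + d² − 2cos(α−β) + 2d(sin α − sin β) = 27.122846; p = √p² = 5.207960; φ = atan2(cos β − cos α, d + sin α − sin β) = -0.218350 rad; t = (φ − α) mod 2π = 1.143473 rad, q = (β − φ) mod 2π = 3.760902 rad → L = 7.64·(1.143473 + 5.207960 + 3.760902) = 7.64·10.112335 = 77.258240 m
RSR: p² = 2 + d² − 2cos(α−β) + 2d(sin β − sin α) = 40.462664; p = √p² = 6.361027; φ = atan2(cos α − cos β, d − sin α + sin β) = 0.178295 rad; t = (α − φ) mod 2π = 4.743067 rad, q = (φ − β) mod 2π = 2.918929 rad → L = 7.64·(4.743067 + 6.361027 + 2.918929) = 7.64·14.023022 = 107.135891 m
LSR: p² = d² − 2 + 2cos(α−β) + 2d(sin α + sin β) = 15.030529; p = √p² = 3.876923; φ = atan2(−cos α − cos β, d + sin α + sin β) − atan2(−2, p) = 0.640498 rad; t = (φ − α) mod 2π = 2.002321 rad, q = (φ − β) mod 2π = 3.381131 rad → L = 7.64·(2.002321 + 3.876923 + 3.381131) = 7.64·9.260374 = 70.749260 m
RSL: p² = d² − 2 + 2cos(α−β) − 2d(sin α + sin β) = 46.081454; p = √p² = 6.788332; φ = atan2(cos α + cos β, d − sin α − sin β) − atan2(2, p) = -0.387472 rad; t = (α − φ) mod 2π = 5.308834 rad, q = (β − φ) mod 2π = 3.930024 rad → L = 7.64·(5.308834 + 6.788332 + 3.930024) = 7.64·16.027191 = 122.447738 m
RLR: c = (6 − d² + 2cos(α−β) + 2d(sin α − sin β))/8 = -4.057833, |c| > 1 → infeasible
LRL: c = (6 − d² + 2cos(α−β) − 2d(sin α − sin β))/8 = -2.390356, |c| > 1 → infeasible
Shortest: LSR with L = 70.749260 m ≈ 70.7493 m

70.7493 m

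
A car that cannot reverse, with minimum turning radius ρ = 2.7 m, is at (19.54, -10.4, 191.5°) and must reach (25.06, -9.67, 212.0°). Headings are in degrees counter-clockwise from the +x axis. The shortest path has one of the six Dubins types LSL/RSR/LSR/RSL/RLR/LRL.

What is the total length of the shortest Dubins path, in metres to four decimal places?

20.6412 m

Let ψ = atan2(Δy, Δx) = atan2(0.73, 5.52) = 7.5334° be the start→goal bearing.
Normalize: d = |goal − start| / ρ = 5.568061/2.7 = 2.062245, α = (θ_start − ψ) mod 360° = 183.9666° = 3.210822 rad, β = (θ_goal − ψ) mod 360° = 204.4666° = 3.568615 rad.
Common terms: sin α = -0.069174, cos α = -0.997605, sin β = -0.414162, cos β = -0.910203, cos(α−β) = 0.936672, d² = 4.252853. Work in radians in the unit-radius frame; every candidate has L = ρ·(t + p + q).
LSL: p² = 2 + d² − 2cos(α−β) + 2d(sin α − sin β) = 5.802408; p = √p² = 2.408819; φ = atan2(cos β − cos α, d + sin α − sin β) = 0.036292 rad; t = (φ − α) mod 2π = 3.108655 rad, q = (β − φ) mod 2π = 3.532323 rad → L = 2.7·(3.108655 + 2.408819 + 3.532323) = 2.7·9.049797 = 24.434451 m
RSR: p² = 2 + d² − 2cos(α−β) + 2d(sin β − sin α) = 2.956610; p = √p² = 1.719480; φ = atan2(cos α − cos β, d − sin α + sin β) = -0.050852 rad; t = (α − φ) mod 2π = 3.261674 rad, q = (φ − β) mod 2π = 2.663719 rad → L = 2.7·(3.261674 + 1.719480 + 2.663719) = 2.7·7.644872 = 20.641156 m
LSR: p² = d² − 2 + 2cos(α−β) + 2d(sin α + sin β) = 2.132683; p = √p² = 1.460371; φ = atan2(−cos α − cos β, d + sin α + sin β) − atan2(−2, p) = 1.819547 rad; t = (φ − α) mod 2π = 4.891910 rad, q = (φ − β) mod 2π = 4.534117 rad → L = 2.7·(4.891910 + 1.460371 + 4.534117) = 2.7·10.886398 = 29.393275 m
RSL: p² = d² − 2 + 2cos(α−β) − 2d(sin α + sin β) = 6.119713; p = √p² = 2.473805; φ = atan2(cos α + cos β, d − sin α − sin β) − atan2(2, p) = -1.323040 rad; t = (α − φ) mod 2π = 4.533862 rad, q = (β − φ) mod 2π = 4.891654 rad → L = 2.7·(4.533862 + 2.473805 + 4.891654) = 2.7·11.899321 = 32.128167 m
RLR: c = (6 − d² + 2cos(α−β) + 2d(sin α − sin β))/8 = 0.630424; p = 2π − arccos c = 5.394488 rad; φ = atan2(cos α − cos β, d − sin α + sin β) = -0.050852 rad; t = (α − φ + p/2) mod 2π = 5.958918 rad, q = (α − β − t + p) mod 2π = 5.360963 rad → L = 2.7·(5.958918 + 5.394488 + 5.360963) = 2.7·16.714369 = 45.128795 m
LRL: c = (6 − d² + 2cos(α−β) − 2d(sin α − sin β))/8 = 0.274699; p = 2π − arccos c = 4.990666 rad; φ = atan2(cos β − cos α, d + sin α − sin β) = 0.036292 rad; t = (φ − α + p/2) mod 2π = 5.603988 rad, q = (β − α − t + p) mod 2π = 6.027656 rad → L = 2.7·(5.603988 + 4.990666 + 6.027656) = 2.7·16.622309 = 44.880235 m
Shortest: RSR with L = 20.641156 m ≈ 20.6412 m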